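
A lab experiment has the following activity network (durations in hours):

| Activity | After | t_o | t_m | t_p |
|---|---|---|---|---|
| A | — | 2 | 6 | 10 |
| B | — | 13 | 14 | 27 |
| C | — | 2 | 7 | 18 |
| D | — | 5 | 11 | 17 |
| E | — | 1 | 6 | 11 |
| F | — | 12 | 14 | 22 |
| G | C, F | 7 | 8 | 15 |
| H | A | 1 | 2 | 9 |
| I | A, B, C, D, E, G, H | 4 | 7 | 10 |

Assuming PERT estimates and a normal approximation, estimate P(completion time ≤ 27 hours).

0.045

te_A = (2 + 4·6 + 10)/6 = 36/6 = 6; σ²_A = ((10−2)/6)² = 1.778
te_B = (13 + 4·14 + 27)/6 = 96/6 = 16; σ²_B = ((27−13)/6)² = 5.444
te_C = (2 + 4·7 + 18)/6 = 48/6 = 8; σ²_C = ((18−2)/6)² = 7.111
te_D = (5 + 4·11 + 17)/6 = 66/6 = 11; σ²_D = ((17−5)/6)² = 4.000
te_E = (1 + 4·6 + 11)/6 = 36/6 = 6; σ²_E = ((11−1)/6)² = 2.778
te_F = (12 + 4·14 + 22)/6 = 90/6 = 15; σ²_F = ((22−12)/6)² = 2.778
te_G = (7 + 4·8 + 15)/6 = 54/6 = 9; σ²_G = ((15−7)/6)² = 1.778
te_H = (1 + 4·2 + 9)/6 = 18/6 = 3; σ²_H = ((9−1)/6)² = 1.778
te_I = (4 + 4·7 + 10)/6 = 42/6 = 7; σ²_I = ((10−4)/6)² = 1.000

Forward pass:
ES_A = 0; EF_A = 6
ES_B = 0; EF_B = 16
ES_C = 0; EF_C = 8
ES_D = 0; EF_D = 11
ES_E = 0; EF_E = 6
ES_F = 0; EF_F = 15
ES_G = max(EF_C=8, EF_F=15) = 15; EF_G = 15+9 = 24
ES_H = 6; EF_H = 6+3 = 9
ES_I = max(EF_A=6, EF_B=16, EF_C=8, EF_D=11, EF_E=6, EF_G=24, EF_H=9) = 24; EF_I = 24+7 = 31
Expected project duration μ = 31 hours. Critical path: F → G → I.

Variance along critical path = 2.778 + 1.778 + 1.000 = 5.556; σ = √5.556 = 2.357 hours.
Z = (27 − 31) / 2.357 = -1.697
P(T ≤ 27) = Φ(-1.697) ≈ 0.045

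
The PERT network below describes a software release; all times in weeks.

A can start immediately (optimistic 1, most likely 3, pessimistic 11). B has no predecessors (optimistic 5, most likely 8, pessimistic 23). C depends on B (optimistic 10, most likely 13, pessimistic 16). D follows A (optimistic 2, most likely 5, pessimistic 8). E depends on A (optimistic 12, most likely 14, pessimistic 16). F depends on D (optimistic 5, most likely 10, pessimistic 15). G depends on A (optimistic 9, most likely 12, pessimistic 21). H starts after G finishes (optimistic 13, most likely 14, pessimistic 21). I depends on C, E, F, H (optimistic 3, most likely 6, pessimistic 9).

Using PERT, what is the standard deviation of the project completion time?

3.09 weeks

te_A = (1 + 4·3 + 11)/6 = 24/6 = 4; σ²_A = ((11−1)/6)² = 2.778
te_B = (5 + 4·8 + 23)/6 = 60/6 = 10; σ²_B = ((23−5)/6)² = 9.000
te_C = (10 + 4·13 + 16)/6 = 78/6 = 13; σ²_C = ((16−10)/6)² = 1.000
te_D = (2 + 4·5 + 8)/6 = 30/6 = 5; σ²_D = ((8−2)/6)² = 1.000
te_E = (12 + 4·14 + 16)/6 = 84/6 = 14; σ²_E = ((16−12)/6)² = 0.444
te_F = (5 + 4·10 + 15)/6 = 60/6 = 10; σ²_F = ((15−5)/6)² = 2.778
te_G = (9 + 4·12 + 21)/6 = 78/6 = 13; σ²_G = ((21−9)/6)² = 4.000
te_H = (13 + 4·14 + 21)/6 = 90/6 = 15; σ²_H = ((21−13)/6)² = 1.778
te_I = (3 + 4·6 + 9)/6 = 36/6 = 6; σ²_I = ((9−3)/6)² = 1.000

Forward pass:
ES_A = 0; EF_A = 4
ES_B = 0; EF_B = 10
ES_C = 10; EF_C = 10+13 = 23
ES_D = 4; EF_D = 4+5 = 9
ES_E = 4; EF_E = 4+14 = 18
ES_F = 9; EF_F = 9+10 = 19
ES_G = 4; EF_G = 4+13 = 17
ES_H = 17; EF_H = 17+15 = 32
ES_I = max(EF_C=23, EF_E=18, EF_F=19, EF_H=32) = 32; EF_I = 32+6 = 38
Expected project duration μ = 38 weeks. Critical path: A → G → H → I.

Variance along critical path = 2.778 + 4.000 + 1.778 + 1.000 = 9.556
σ = √9.556 = 3.091 weeks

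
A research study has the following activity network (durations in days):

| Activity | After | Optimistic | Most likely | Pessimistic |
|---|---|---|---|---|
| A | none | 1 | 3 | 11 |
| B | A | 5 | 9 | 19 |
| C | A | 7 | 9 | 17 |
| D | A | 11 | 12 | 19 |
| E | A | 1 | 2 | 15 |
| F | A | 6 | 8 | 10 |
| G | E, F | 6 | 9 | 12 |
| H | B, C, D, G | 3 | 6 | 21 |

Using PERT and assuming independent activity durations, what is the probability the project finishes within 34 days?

0.915

te_A = (1 + 4·3 + 11)/6 = 24/6 = 4; σ²_A = ((11−1)/6)² = 2.778
te_B = (5 + 4·9 + 19)/6 = 60/6 = 10; σ²_B = ((19−5)/6)² = 5.444
te_C = (7 + 4·9 + 17)/6 = 60/6 = 10; σ²_C = ((17−7)/6)² = 2.778
te_D = (11 + 4·12 + 19)/6 = 78/6 = 13; σ²_D = ((19−11)/6)² = 1.778
te_E = (1 + 4·2 + 15)/6 = 24/6 = 4; σ²_E = ((15−1)/6)² = 5.444
te_F = (6 + 4·8 + 10)/6 = 48/6 = 8; σ²_F = ((10−6)/6)² = 0.444
te_G = (6 + 4·9 + 12)/6 = 54/6 = 9; σ²_G = ((12−6)/6)² = 1.000
te_H = (3 + 4·6 + 21)/6 = 48/6 = 8; σ²_H = ((21−3)/6)² = 9.000

Forward pass:
ES_A = 0; EF_A = 4
ES_B = 4; EF_B = 4+10 = 14
ES_C = 4; EF_C = 4+10 = 14
ES_D = 4; EF_D = 4+13 = 17
ES_E = 4; EF_E = 4+4 = 8
ES_F = 4; EF_F = 4+8 = 12
ES_G = max(EF_E=8, EF_F=12) = 12; EF_G = 12+9 = 21
ES_H = max(EF_B=14, EF_C=14, EF_D=17, EF_G=21) = 21; EF_H = 21+8 = 29
Expected project duration μ = 29 days. Critical path: A → F → G → H.

Variance along critical path = 2.778 + 0.444 + 1.000 + 9.000 = 13.222; σ = √13.222 = 3.636 days.
Z = (34 − 29) / 3.636 = 1.375
P(T ≤ 34) = Φ(1.375) ≈ 0.915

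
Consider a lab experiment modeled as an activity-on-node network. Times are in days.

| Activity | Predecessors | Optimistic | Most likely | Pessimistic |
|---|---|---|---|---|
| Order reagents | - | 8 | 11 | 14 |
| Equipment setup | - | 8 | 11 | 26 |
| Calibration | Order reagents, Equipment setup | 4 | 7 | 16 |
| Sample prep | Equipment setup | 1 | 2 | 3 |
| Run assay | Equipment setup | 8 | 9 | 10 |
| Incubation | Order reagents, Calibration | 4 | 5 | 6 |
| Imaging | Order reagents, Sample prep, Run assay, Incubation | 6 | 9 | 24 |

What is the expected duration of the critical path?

te_Order reagents = (8 + 4·11 + 14)/6 = 66/6 = 11
te_Equipment setup = (8 + 4·11 + 26)/6 = 78/6 = 13
te_Calibration = (4 + 4·7 + 16)/6 = 48/6 = 8
te_Sample prep = (1 + 4·2 + 3)/6 = 12/6 = 2
te_Run assay = (8 + 4·9 + 10)/6 = 54/6 = 9
te_Incubation = (4 + 4·5 + 6)/6 = 30/6 = 5
te_Imaging = (6 + 4·9 + 24)/6 = 66/6 = 11

Forward pass:
ES_Order reagents = 0; EF_Order reagents = 11
ES_Equipment setup = 0; EF_Equipment setup = 13
ES_Calibration = max(EF_Order reagents=11, EF_Equipment setup=13) = 13; EF_Calibration = 13+8 = 21
ES_Sample prep = 13; EF_Sample prep = 13+2 = 15
ES_Run assay = 13; EF_Run assay = 13+9 = 22
ES_Incubation = max(EF_Order reagents=11, EF_Calibration=21) = 21; EF_Incubation = 21+5 = 26
ES_Imaging = max(EF_Order reagents=11, EF_Sample prep=15, EF_Run assay=22, EF_Incubation=26) = 26; EF_Imaging = 26+11 = 37
Expected project duration μ = 37 days. Critical path: Equipment setup → Calibration → Incubation → Imaging.

37 days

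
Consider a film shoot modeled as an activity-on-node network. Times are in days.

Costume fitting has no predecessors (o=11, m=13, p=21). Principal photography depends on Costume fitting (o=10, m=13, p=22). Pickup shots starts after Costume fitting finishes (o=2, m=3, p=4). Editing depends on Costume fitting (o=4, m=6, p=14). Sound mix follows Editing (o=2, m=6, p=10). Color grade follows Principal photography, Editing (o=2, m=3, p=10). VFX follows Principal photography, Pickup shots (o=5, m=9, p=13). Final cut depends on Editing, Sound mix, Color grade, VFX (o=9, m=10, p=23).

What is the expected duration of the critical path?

49 days

te_Costume fitting = (11 + 4·13 + 21)/6 = 84/6 = 14
te_Principal photography = (10 + 4·13 + 22)/6 = 84/6 = 14
te_Pickup shots = (2 + 4·3 + 4)/6 = 18/6 = 3
te_Editing = (4 + 4·6 + 14)/6 = 42/6 = 7
te_Sound mix = (2 + 4·6 + 10)/6 = 36/6 = 6
te_Color grade = (2 + 4·3 + 10)/6 = 24/6 = 4
te_VFX = (5 + 4·9 + 13)/6 = 54/6 = 9
te_Final cut = (9 + 4·10 + 23)/6 = 72/6 = 12

Forward pass:
ES_Costume fitting = 0; EF_Costume fitting = 14
ES_Principal photography = 14; EF_Principal photography = 14+14 = 28
ES_Pickup shots = 14; EF_Pickup shots = 14+3 = 17
ES_Editing = 14; EF_Editing = 14+7 = 21
ES_Sound mix = 21; EF_Sound mix = 21+6 = 27
ES_Color grade = max(EF_Principal photography=28, EF_Editing=21) = 28; EF_Color grade = 28+4 = 32
ES_VFX = max(EF_Principal photography=28, EF_Pickup shots=17) = 28; EF_VFX = 28+9 = 37
ES_Final cut = max(EF_Editing=21, EF_Sound mix=27, EF_Color grade=32, EF_VFX=37) = 37; EF_Final cut = 37+12 = 49
Expected project duration μ = 49 days. Critical path: Costume fitting → Principal photography → VFX → Final cut.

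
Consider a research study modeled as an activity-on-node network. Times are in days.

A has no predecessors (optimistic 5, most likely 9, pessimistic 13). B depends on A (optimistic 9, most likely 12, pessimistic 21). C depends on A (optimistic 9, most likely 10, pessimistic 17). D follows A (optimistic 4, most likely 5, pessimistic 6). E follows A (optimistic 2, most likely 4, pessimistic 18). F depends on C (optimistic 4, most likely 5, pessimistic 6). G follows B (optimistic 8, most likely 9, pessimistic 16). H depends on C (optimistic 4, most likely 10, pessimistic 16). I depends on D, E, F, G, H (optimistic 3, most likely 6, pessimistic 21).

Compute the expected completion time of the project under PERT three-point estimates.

te_A = (5 + 4·9 + 13)/6 = 54/6 = 9
te_B = (9 + 4·12 + 21)/6 = 78/6 = 13
te_C = (9 + 4·10 + 17)/6 = 66/6 = 11
te_D = (4 + 4·5 + 6)/6 = 30/6 = 5
te_E = (2 + 4·4 + 18)/6 = 36/6 = 6
te_F = (4 + 4·5 + 6)/6 = 30/6 = 5
te_G = (8 + 4·9 + 16)/6 = 60/6 = 10
te_H = (4 + 4·10 + 16)/6 = 60/6 = 10
te_I = (3 + 4·6 + 21)/6 = 48/6 = 8

Forward pass:
ES_A = 0; EF_A = 9
ES_B = 9; EF_B = 9+13 = 22
ES_C = 9; EF_C = 9+11 = 20
ES_D = 9; EF_D = 9+5 = 14
ES_E = 9; EF_E = 9+6 = 15
ES_F = 20; EF_F = 20+5 = 25
ES_G = 22; EF_G = 22+10 = 32
ES_H = 20; EF_H = 20+10 = 30
ES_I = max(EF_D=14, EF_E=15, EF_F=25, EF_G=32, EF_H=30) = 32; EF_I = 32+8 = 40
Expected project duration μ = 40 days. Critical path: A → B → G → I.

40 days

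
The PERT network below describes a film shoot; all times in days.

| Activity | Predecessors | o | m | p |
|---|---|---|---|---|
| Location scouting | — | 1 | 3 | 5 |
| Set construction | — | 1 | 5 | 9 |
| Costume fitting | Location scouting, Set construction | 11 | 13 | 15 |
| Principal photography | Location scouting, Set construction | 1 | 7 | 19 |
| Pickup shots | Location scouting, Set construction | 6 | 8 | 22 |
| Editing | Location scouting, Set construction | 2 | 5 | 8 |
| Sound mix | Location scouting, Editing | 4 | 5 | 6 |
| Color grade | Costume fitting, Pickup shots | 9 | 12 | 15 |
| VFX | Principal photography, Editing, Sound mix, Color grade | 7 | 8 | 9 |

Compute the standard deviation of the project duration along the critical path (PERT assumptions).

1.83 days

te_Location scouting = (1 + 4·3 + 5)/6 = 18/6 = 3; σ²_Location scouting = ((5−1)/6)² = 0.444
te_Set construction = (1 + 4·5 + 9)/6 = 30/6 = 5; σ²_Set construction = ((9−1)/6)² = 1.778
te_Costume fitting = (11 + 4·13 + 15)/6 = 78/6 = 13; σ²_Costume fitting = ((15−11)/6)² = 0.444
te_Principal photography = (1 + 4·7 + 19)/6 = 48/6 = 8; σ²_Principal photography = ((19−1)/6)² = 9.000
te_Pickup shots = (6 + 4·8 + 22)/6 = 60/6 = 10; σ²_Pickup shots = ((22−6)/6)² = 7.111
te_Editing = (2 + 4·5 + 8)/6 = 30/6 = 5; σ²_Editing = ((8−2)/6)² = 1.000
te_Sound mix = (4 + 4·5 + 6)/6 = 30/6 = 5; σ²_Sound mix = ((6−4)/6)² = 0.111
te_Color grade = (9 + 4·12 + 15)/6 = 72/6 = 12; σ²_Color grade = ((15−9)/6)² = 1.000
te_VFX = (7 + 4·8 + 9)/6 = 48/6 = 8; σ²_VFX = ((9−7)/6)² = 0.111

Forward pass:
ES_Location scouting = 0; EF_Location scouting = 3
ES_Set construction = 0; EF_Set construction = 5
ES_Costume fitting = max(EF_Location scouting=3, EF_Set construction=5) = 5; EF_Costume fitting = 5+13 = 18
ES_Principal photography = max(EF_Location scouting=3, EF_Set construction=5) = 5; EF_Principal photography = 5+8 = 13
ES_Pickup shots = max(EF_Location scouting=3, EF_Set construction=5) = 5; EF_Pickup shots = 5+10 = 15
ES_Editing = max(EF_Location scouting=3, EF_Set construction=5) = 5; EF_Editing = 5+5 = 10
ES_Sound mix = max(EF_Location scouting=3, EF_Editing=10) = 10; EF_Sound mix = 10+5 = 15
ES_Color grade = max(EF_Costume fitting=18, EF_Pickup shots=15) = 18; EF_Color grade = 18+12 = 30
ES_VFX = max(EF_Principal photography=13, EF_Editing=10, EF_Sound mix=15, EF_Color grade=30) = 30; EF_VFX = 30+8 = 38
Expected project duration μ = 38 days. Critical path: Set construction → Costume fitting → Color grade → VFX.

Variance along critical path = 1.778 + 0.444 + 1.000 + 0.111 = 3.333
σ = √3.333 = 1.826 days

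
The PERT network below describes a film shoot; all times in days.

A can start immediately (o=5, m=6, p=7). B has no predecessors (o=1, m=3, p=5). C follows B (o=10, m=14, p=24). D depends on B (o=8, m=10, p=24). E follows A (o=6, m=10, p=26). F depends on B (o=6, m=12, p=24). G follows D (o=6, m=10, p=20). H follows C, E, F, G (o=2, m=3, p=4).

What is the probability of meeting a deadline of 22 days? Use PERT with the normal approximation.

0.027

te_A = (5 + 4·6 + 7)/6 = 36/6 = 6; σ²_A = ((7−5)/6)² = 0.111
te_B = (1 + 4·3 + 5)/6 = 18/6 = 3; σ²_B = ((5−1)/6)² = 0.444
te_C = (10 + 4·14 + 24)/6 = 90/6 = 15; σ²_C = ((24−10)/6)² = 5.444
te_D = (8 + 4·10 + 24)/6 = 72/6 = 12; σ²_D = ((24−8)/6)² = 7.111
te_E = (6 + 4·10 + 26)/6 = 72/6 = 12; σ²_E = ((26−6)/6)² = 11.111
te_F = (6 + 4·12 + 24)/6 = 78/6 = 13; σ²_F = ((24−6)/6)² = 9.000
te_G = (6 + 4·10 + 20)/6 = 66/6 = 11; σ²_G = ((20−6)/6)² = 5.444
te_H = (2 + 4·3 + 4)/6 = 18/6 = 3; σ²_H = ((4−2)/6)² = 0.111

Forward pass:
ES_A = 0; EF_A = 6
ES_B = 0; EF_B = 3
ES_C = 3; EF_C = 3+15 = 18
ES_D = 3; EF_D = 3+12 = 15
ES_E = 6; EF_E = 6+12 = 18
ES_F = 3; EF_F = 3+13 = 16
ES_G = 15; EF_G = 15+11 = 26
ES_H = max(EF_C=18, EF_E=18, EF_F=16, EF_G=26) = 26; EF_H = 26+3 = 29
Expected project duration μ = 29 days. Critical path: B → D → G → H.

Variance along critical path = 0.444 + 7.111 + 5.444 + 0.111 = 13.111; σ = √13.111 = 3.621 days.
Z = (22 − 29) / 3.621 = -1.933
P(T ≤ 22) = Φ(-1.933) ≈ 0.027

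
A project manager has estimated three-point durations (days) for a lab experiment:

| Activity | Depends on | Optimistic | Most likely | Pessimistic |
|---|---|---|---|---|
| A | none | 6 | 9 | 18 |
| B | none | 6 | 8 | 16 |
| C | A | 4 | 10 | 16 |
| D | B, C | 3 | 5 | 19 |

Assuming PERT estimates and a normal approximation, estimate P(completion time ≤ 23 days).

0.152

te_A = (6 + 4·9 + 18)/6 = 60/6 = 10; σ²_A = ((18−6)/6)² = 4.000
te_B = (6 + 4·8 + 16)/6 = 54/6 = 9; σ²_B = ((16−6)/6)² = 2.778
te_C = (4 + 4·10 + 16)/6 = 60/6 = 10; σ²_C = ((16−4)/6)² = 4.000
te_D = (3 + 4·5 + 19)/6 = 42/6 = 7; σ²_D = ((19−3)/6)² = 7.111

Forward pass:
ES_A = 0; EF_A = 10
ES_B = 0; EF_B = 9
ES_C = 10; EF_C = 10+10 = 20
ES_D = max(EF_B=9, EF_C=20) = 20; EF_D = 20+7 = 27
Expected project duration μ = 27 days. Critical path: A → C → D.

Variance along critical path = 4.000 + 4.000 + 7.111 = 15.111; σ = √15.111 = 3.887 days.
Z = (23 − 27) / 3.887 = -1.029
P(T ≤ 23) = Φ(-1.029) ≈ 0.152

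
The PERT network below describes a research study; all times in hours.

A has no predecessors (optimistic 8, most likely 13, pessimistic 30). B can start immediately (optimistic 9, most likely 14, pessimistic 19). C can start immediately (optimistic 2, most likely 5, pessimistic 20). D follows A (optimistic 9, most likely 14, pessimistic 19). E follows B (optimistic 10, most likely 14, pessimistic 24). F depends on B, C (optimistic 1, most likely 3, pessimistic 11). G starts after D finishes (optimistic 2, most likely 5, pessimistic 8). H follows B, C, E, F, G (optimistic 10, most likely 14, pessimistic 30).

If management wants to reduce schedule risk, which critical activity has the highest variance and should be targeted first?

A

te_A = (8 + 4·13 + 30)/6 = 90/6 = 15; σ²_A = ((30−8)/6)² = 13.444
te_B = (9 + 4·14 + 19)/6 = 84/6 = 14; σ²_B = ((19−9)/6)² = 2.778
te_C = (2 + 4·5 + 20)/6 = 42/6 = 7; σ²_C = ((20−2)/6)² = 9.000
te_D = (9 + 4·14 + 19)/6 = 84/6 = 14; σ²_D = ((19−9)/6)² = 2.778
te_E = (10 + 4·14 + 24)/6 = 90/6 = 15; σ²_E = ((24−10)/6)² = 5.444
te_F = (1 + 4·3 + 11)/6 = 24/6 = 4; σ²_F = ((11−1)/6)² = 2.778
te_G = (2 + 4·5 + 8)/6 = 30/6 = 5; σ²_G = ((8−2)/6)² = 1.000
te_H = (10 + 4·14 + 30)/6 = 96/6 = 16; σ²_H = ((30−10)/6)² = 11.111

Forward pass:
ES_A = 0; EF_A = 15
ES_B = 0; EF_B = 14
ES_C = 0; EF_C = 7
ES_D = 15; EF_D = 15+14 = 29
ES_E = 14; EF_E = 14+15 = 29
ES_F = max(EF_B=14, EF_C=7) = 14; EF_F = 14+4 = 18
ES_G = 29; EF_G = 29+5 = 34
ES_H = max(EF_B=14, EF_C=7, EF_E=29, EF_F=18, EF_G=34) = 34; EF_H = 34+16 = 50
Expected project duration μ = 50 hours. Critical path: A → D → G → H.

Variances on critical path: σ²_A=13.444, σ²_D=2.778, σ²_G=1.000, σ²_H=11.111.
Largest is σ²_A = 13.444.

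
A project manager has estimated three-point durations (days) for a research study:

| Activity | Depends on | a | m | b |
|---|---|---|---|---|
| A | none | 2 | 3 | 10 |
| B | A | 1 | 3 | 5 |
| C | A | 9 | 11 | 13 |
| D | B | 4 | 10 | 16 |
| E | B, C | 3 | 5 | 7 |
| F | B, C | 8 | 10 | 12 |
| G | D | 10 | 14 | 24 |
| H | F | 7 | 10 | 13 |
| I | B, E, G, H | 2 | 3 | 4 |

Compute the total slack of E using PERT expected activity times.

15 days

te_A = (2 + 4·3 + 10)/6 = 24/6 = 4
te_B = (1 + 4·3 + 5)/6 = 18/6 = 3
te_C = (9 + 4·11 + 13)/6 = 66/6 = 11
te_D = (4 + 4·10 + 16)/6 = 60/6 = 10
te_E = (3 + 4·5 + 7)/6 = 30/6 = 5
te_F = (8 + 4·10 + 12)/6 = 60/6 = 10
te_G = (10 + 4·14 + 24)/6 = 90/6 = 15
te_H = (7 + 4·10 + 13)/6 = 60/6 = 10
te_I = (2 + 4·3 + 4)/6 = 18/6 = 3

Forward pass:
ES_A = 0; EF_A = 4
ES_B = 4; EF_B = 4+3 = 7
ES_C = 4; EF_C = 4+11 = 15
ES_D = 7; EF_D = 7+10 = 17
ES_E = max(EF_B=7, EF_C=15) = 15; EF_E = 15+5 = 20
ES_F = max(EF_B=7, EF_C=15) = 15; EF_F = 15+10 = 25
ES_G = 17; EF_G = 17+15 = 32
ES_H = 25; EF_H = 25+10 = 35
ES_I = max(EF_B=7, EF_E=20, EF_G=32, EF_H=35) = 35; EF_I = 35+3 = 38
Expected project duration μ = 38 days. Critical path: A → C → F → H → I.

Backward pass:
LF_I = 38; LS_I = 38−3 = 35
LF_H = LS_I = 35; LS_H = 35−10 = 25
LF_G = LS_I = 35; LS_G = 35−15 = 20
LF_F = LS_H = 25; LS_F = 25−10 = 15
LF_E = LS_I = 35; LS_E = 35−5 = 30
LF_D = LS_G = 20; LS_D = 20−10 = 10
LF_C = min(LS_E=30, LS_F=15) = 15; LS_C = 15−11 = 4
LF_B = min(LS_D=10, LS_E=30, LS_F=15, LS_I=35) = 10; LS_B = 10−3 = 7
LF_A = min(LS_B=7, LS_C=4) = 4; LS_A = 4−4 = 0
Slack_E = LS_E − ES_E = 30 − 15 = 15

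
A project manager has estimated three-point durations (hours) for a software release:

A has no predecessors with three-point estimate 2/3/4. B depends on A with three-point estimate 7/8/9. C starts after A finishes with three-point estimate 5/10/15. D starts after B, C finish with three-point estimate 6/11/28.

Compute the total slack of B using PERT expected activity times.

te_A = (2 + 4·3 + 4)/6 = 18/6 = 3
te_B = (7 + 4·8 + 9)/6 = 48/6 = 8
te_C = (5 + 4·10 + 15)/6 = 60/6 = 10
te_D = (6 + 4·11 + 28)/6 = 78/6 = 13

Forward pass:
ES_A = 0; EF_A = 3
ES_B = 3; EF_B = 3+8 = 11
ES_C = 3; EF_C = 3+10 = 13
ES_D = max(EF_B=11, EF_C=13) = 13; EF_D = 13+13 = 26
Expected project duration μ = 26 hours. Critical path: A → C → D.

Backward pass:
LF_D = 26; LS_D = 26−13 = 13
LF_C = LS_D = 13; LS_C = 13−10 = 3
LF_B = LS_D = 13; LS_B = 13−8 = 5
LF_A = min(LS_B=5, LS_C=3) = 3; LS_A = 3−3 = 0
Slack_B = LS_B − ES_B = 5 − 3 = 2

2 hours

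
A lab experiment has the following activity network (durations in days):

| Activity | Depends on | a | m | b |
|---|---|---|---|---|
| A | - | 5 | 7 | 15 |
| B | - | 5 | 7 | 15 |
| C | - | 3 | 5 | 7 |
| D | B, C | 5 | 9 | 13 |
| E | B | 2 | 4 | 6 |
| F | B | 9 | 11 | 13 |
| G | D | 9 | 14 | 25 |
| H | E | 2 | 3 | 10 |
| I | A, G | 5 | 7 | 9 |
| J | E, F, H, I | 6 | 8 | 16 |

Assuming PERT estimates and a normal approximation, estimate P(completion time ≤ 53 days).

te_A = (5 + 4·7 + 15)/6 = 48/6 = 8; σ²_A = ((15−5)/6)² = 2.778
te_B = (5 + 4·7 + 15)/6 = 48/6 = 8; σ²_B = ((15−5)/6)² = 2.778
te_C = (3 + 4·5 + 7)/6 = 30/6 = 5; σ²_C = ((7−3)/6)² = 0.444
te_D = (5 + 4·9 + 13)/6 = 54/6 = 9; σ²_D = ((13−5)/6)² = 1.778
te_E = (2 + 4·4 + 6)/6 = 24/6 = 4; σ²_E = ((6−2)/6)² = 0.444
te_F = (9 + 4·11 + 13)/6 = 66/6 = 11; σ²_F = ((13−9)/6)² = 0.444
te_G = (9 + 4·14 + 25)/6 = 90/6 = 15; σ²_G = ((25−9)/6)² = 7.111
te_H = (2 + 4·3 + 10)/6 = 24/6 = 4; σ²_H = ((10−2)/6)² = 1.778
te_I = (5 + 4·7 + 9)/6 = 42/6 = 7; σ²_I = ((9−5)/6)² = 0.444
te_J = (6 + 4·8 + 16)/6 = 54/6 = 9; σ²_J = ((16−6)/6)² = 2.778

Forward pass:
ES_A = 0; EF_A = 8
ES_B = 0; EF_B = 8
ES_C = 0; EF_C = 5
ES_D = max(EF_B=8, EF_C=5) = 8; EF_D = 8+9 = 17
ES_E = 8; EF_E = 8+4 = 12
ES_F = 8; EF_F = 8+11 = 19
ES_G = 17; EF_G = 17+15 = 32
ES_H = 12; EF_H = 12+4 = 16
ES_I = max(EF_A=8, EF_G=32) = 32; EF_I = 32+7 = 39
ES_J = max(EF_E=12, EF_F=19, EF_H=16, EF_I=39) = 39; EF_J = 39+9 = 48
Expected project duration μ = 48 days. Critical path: B → D → G → I → J.

Variance along critical path = 2.778 + 1.778 + 7.111 + 0.444 + 2.778 = 14.889; σ = √14.889 = 3.859 days.
Z = (53 − 48) / 3.859 = 1.296
P(T ≤ 53) = Φ(1.296) ≈ 0.902

0.902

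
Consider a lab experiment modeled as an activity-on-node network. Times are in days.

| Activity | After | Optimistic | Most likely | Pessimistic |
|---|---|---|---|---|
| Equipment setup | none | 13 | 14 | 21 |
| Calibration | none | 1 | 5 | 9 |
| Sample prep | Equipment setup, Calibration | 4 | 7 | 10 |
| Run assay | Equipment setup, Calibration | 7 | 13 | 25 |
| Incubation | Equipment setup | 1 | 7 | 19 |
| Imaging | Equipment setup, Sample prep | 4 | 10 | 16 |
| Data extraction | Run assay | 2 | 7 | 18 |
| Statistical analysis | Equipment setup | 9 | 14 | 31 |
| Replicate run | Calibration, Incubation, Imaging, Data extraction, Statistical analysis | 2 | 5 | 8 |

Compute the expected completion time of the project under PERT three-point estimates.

42 days

te_Equipment setup = (13 + 4·14 + 21)/6 = 90/6 = 15
te_Calibration = (1 + 4·5 + 9)/6 = 30/6 = 5
te_Sample prep = (4 + 4·7 + 10)/6 = 42/6 = 7
te_Run assay = (7 + 4·13 + 25)/6 = 84/6 = 14
te_Incubation = (1 + 4·7 + 19)/6 = 48/6 = 8
te_Imaging = (4 + 4·10 + 16)/6 = 60/6 = 10
te_Data extraction = (2 + 4·7 + 18)/6 = 48/6 = 8
te_Statistical analysis = (9 + 4·14 + 31)/6 = 96/6 = 16
te_Replicate run = (2 + 4·5 + 8)/6 = 30/6 = 5

Forward pass:
ES_Equipment setup = 0; EF_Equipment setup = 15
ES_Calibration = 0; EF_Calibration = 5
ES_Sample prep = max(EF_Equipment setup=15, EF_Calibration=5) = 15; EF_Sample prep = 15+7 = 22
ES_Run assay = max(EF_Equipment setup=15, EF_Calibration=5) = 15; EF_Run assay = 15+14 = 29
ES_Incubation = 15; EF_Incubation = 15+8 = 23
ES_Imaging = max(EF_Equipment setup=15, EF_Sample prep=22) = 22; EF_Imaging = 22+10 = 32
ES_Data extraction = 29; EF_Data extraction = 29+8 = 37
ES_Statistical analysis = 15; EF_Statistical analysis = 15+16 = 31
ES_Replicate run = max(EF_Calibration=5, EF_Incubation=23, EF_Imaging=32, EF_Data extraction=37, EF_Statistical analysis=31) = 37; EF_Replicate run = 37+5 = 42
Expected project duration μ = 42 days. Critical path: Equipment setup → Run assay → Data extraction → Replicate run.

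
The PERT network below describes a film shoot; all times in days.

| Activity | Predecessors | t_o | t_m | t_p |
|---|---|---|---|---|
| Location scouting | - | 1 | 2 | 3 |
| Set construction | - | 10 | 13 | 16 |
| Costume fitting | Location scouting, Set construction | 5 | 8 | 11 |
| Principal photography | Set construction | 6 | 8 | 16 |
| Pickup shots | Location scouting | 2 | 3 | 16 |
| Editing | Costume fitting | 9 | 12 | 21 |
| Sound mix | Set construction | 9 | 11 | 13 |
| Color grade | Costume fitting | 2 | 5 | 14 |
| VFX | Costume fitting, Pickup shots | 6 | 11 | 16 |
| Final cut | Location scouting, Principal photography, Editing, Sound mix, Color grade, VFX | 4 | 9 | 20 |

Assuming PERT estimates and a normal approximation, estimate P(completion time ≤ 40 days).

0.135

te_Location scouting = (1 + 4·2 + 3)/6 = 12/6 = 2; σ²_Location scouting = ((3−1)/6)² = 0.111
te_Set construction = (10 + 4·13 + 16)/6 = 78/6 = 13; σ²_Set construction = ((16−10)/6)² = 1.000
te_Costume fitting = (5 + 4·8 + 11)/6 = 48/6 = 8; σ²_Costume fitting = ((11−5)/6)² = 1.000
te_Principal photography = (6 + 4·8 + 16)/6 = 54/6 = 9; σ²_Principal photography = ((16−6)/6)² = 2.778
te_Pickup shots = (2 + 4·3 + 16)/6 = 30/6 = 5; σ²_Pickup shots = ((16−2)/6)² = 5.444
te_Editing = (9 + 4·12 + 21)/6 = 78/6 = 13; σ²_Editing = ((21−9)/6)² = 4.000
te_Sound mix = (9 + 4·11 + 13)/6 = 66/6 = 11; σ²_Sound mix = ((13−9)/6)² = 0.444
te_Color grade = (2 + 4·5 + 14)/6 = 36/6 = 6; σ²_Color grade = ((14−2)/6)² = 4.000
te_VFX = (6 + 4·11 + 16)/6 = 66/6 = 11; σ²_VFX = ((16−6)/6)² = 2.778
te_Final cut = (4 + 4·9 + 20)/6 = 60/6 = 10; σ²_Final cut = ((20−4)/6)² = 7.111

Forward pass:
ES_Location scouting = 0; EF_Location scouting = 2
ES_Set construction = 0; EF_Set construction = 13
ES_Costume fitting = max(EF_Location scouting=2, EF_Set construction=13) = 13; EF_Costume fitting = 13+8 = 21
ES_Principal photography = 13; EF_Principal photography = 13+9 = 22
ES_Pickup shots = 2; EF_Pickup shots = 2+5 = 7
ES_Editing = 21; EF_Editing = 21+13 = 34
ES_Sound mix = 13; EF_Sound mix = 13+11 = 24
ES_Color grade = 21; EF_Color grade = 21+6 = 27
ES_VFX = max(EF_Costume fitting=21, EF_Pickup shots=7) = 21; EF_VFX = 21+11 = 32
ES_Final cut = max(EF_Location scouting=2, EF_Principal photography=22, EF_Editing=34, EF_Sound mix=24, EF_Color grade=27, EF_VFX=32) = 34; EF_Final cut = 34+10 = 44
Expected project duration μ = 44 days. Critical path: Set construction → Costume fitting → Editing → Final cut.

Variance along critical path = 1.000 + 1.000 + 4.000 + 7.111 = 13.111; σ = √13.111 = 3.621 days.
Z = (40 − 44) / 3.621 = -1.105
P(T ≤ 40) = Φ(-1.105) ≈ 0.135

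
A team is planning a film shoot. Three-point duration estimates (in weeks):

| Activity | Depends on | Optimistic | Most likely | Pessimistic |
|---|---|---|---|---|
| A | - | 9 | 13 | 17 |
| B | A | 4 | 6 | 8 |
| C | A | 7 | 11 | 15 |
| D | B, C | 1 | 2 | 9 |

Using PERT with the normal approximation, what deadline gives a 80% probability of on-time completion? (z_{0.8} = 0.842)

28.9 weeks

te_A = (9 + 4·13 + 17)/6 = 78/6 = 13; σ²_A = ((17−9)/6)² = 1.778
te_B = (4 + 4·6 + 8)/6 = 36/6 = 6; σ²_B = ((8−4)/6)² = 0.444
te_C = (7 + 4·11 + 15)/6 = 66/6 = 11; σ²_C = ((15−7)/6)² = 1.778
te_D = (1 + 4·2 + 9)/6 = 18/6 = 3; σ²_D = ((9−1)/6)² = 1.778

Forward pass:
ES_A = 0; EF_A = 13
ES_B = 13; EF_B = 13+6 = 19
ES_C = 13; EF_C = 13+11 = 24
ES_D = max(EF_B=19, EF_C=24) = 24; EF_D = 24+3 = 27
Expected project duration μ = 27 weeks. Critical path: A → C → D.

Variance along critical path = 1.778 + 1.778 + 1.778 = 5.333; σ = 2.309 weeks.
D = μ + z·σ = 27 + 0.842·2.309 = 28.9 weeks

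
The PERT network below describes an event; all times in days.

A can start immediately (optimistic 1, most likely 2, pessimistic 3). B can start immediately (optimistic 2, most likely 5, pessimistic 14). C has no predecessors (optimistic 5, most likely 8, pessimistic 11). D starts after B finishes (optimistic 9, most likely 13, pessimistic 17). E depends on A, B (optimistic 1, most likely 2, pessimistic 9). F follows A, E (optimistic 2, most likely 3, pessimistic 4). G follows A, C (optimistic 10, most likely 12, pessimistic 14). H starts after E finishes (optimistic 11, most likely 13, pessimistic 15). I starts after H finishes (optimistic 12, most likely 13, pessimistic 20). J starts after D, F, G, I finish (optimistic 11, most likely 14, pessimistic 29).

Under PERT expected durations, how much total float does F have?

24 days

te_A = (1 + 4·2 + 3)/6 = 12/6 = 2
te_B = (2 + 4·5 + 14)/6 = 36/6 = 6
te_C = (5 + 4·8 + 11)/6 = 48/6 = 8
te_D = (9 + 4·13 + 17)/6 = 78/6 = 13
te_E = (1 + 4·2 + 9)/6 = 18/6 = 3
te_F = (2 + 4·3 + 4)/6 = 18/6 = 3
te_G = (10 + 4·12 + 14)/6 = 72/6 = 12
te_H = (11 + 4·13 + 15)/6 = 78/6 = 13
te_I = (12 + 4·13 + 20)/6 = 84/6 = 14
te_J = (11 + 4·14 + 29)/6 = 96/6 = 16

Forward pass:
ES_A = 0; EF_A = 2
ES_B = 0; EF_B = 6
ES_C = 0; EF_C = 8
ES_D = 6; EF_D = 6+13 = 19
ES_E = max(EF_A=2, EF_B=6) = 6; EF_E = 6+3 = 9
ES_F = max(EF_A=2, EF_E=9) = 9; EF_F = 9+3 = 12
ES_G = max(EF_A=2, EF_C=8) = 8; EF_G = 8+12 = 20
ES_H = 9; EF_H = 9+13 = 22
ES_I = 22; EF_I = 22+14 = 36
ES_J = max(EF_D=19, EF_F=12, EF_G=20, EF_I=36) = 36; EF_J = 36+16 = 52
Expected project duration μ = 52 days. Critical path: B → E → H → I → J.

Backward pass:
LF_J = 52; LS_J = 52−16 = 36
LF_I = LS_J = 36; LS_I = 36−14 = 22
LF_H = LS_I = 22; LS_H = 22−13 = 9
LF_G = LS_J = 36; LS_G = 36−12 = 24
LF_F = LS_J = 36; LS_F = 36−3 = 33
LF_E = min(LS_F=33, LS_H=9) = 9; LS_E = 9−3 = 6
LF_D = LS_J = 36; LS_D = 36−13 = 23
LF_C = LS_G = 24; LS_C = 24−8 = 16
LF_B = min(LS_D=23, LS_E=6) = 6; LS_B = 6−6 = 0
LF_A = min(LS_E=6, LS_F=33, LS_G=24) = 6; LS_A = 6−2 = 4
Slack_F = LS_F − ES_F = 33 − 9 = 24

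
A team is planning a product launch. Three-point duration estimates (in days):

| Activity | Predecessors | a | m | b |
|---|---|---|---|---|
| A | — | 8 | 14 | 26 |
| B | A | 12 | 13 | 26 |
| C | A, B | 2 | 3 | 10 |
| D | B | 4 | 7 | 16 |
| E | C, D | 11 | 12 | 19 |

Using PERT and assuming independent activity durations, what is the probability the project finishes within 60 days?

te_A = (8 + 4·14 + 26)/6 = 90/6 = 15; σ²_A = ((26−8)/6)² = 9.000
te_B = (12 + 4·13 + 26)/6 = 90/6 = 15; σ²_B = ((26−12)/6)² = 5.444
te_C = (2 + 4·3 + 10)/6 = 24/6 = 4; σ²_C = ((10−2)/6)² = 1.778
te_D = (4 + 4·7 + 16)/6 = 48/6 = 8; σ²_D = ((16−4)/6)² = 4.000
te_E = (11 + 4·12 + 19)/6 = 78/6 = 13; σ²_E = ((19−11)/6)² = 1.778

Forward pass:
ES_A = 0; EF_A = 15
ES_B = 15; EF_B = 15+15 = 30
ES_C = max(EF_A=15, EF_B=30) = 30; EF_C = 30+4 = 34
ES_D = 30; EF_D = 30+8 = 38
ES_E = max(EF_C=34, EF_D=38) = 38; EF_E = 38+13 = 51
Expected project duration μ = 51 days. Critical path: A → B → D → E.

Variance along critical path = 9.000 + 5.444 + 4.000 + 1.778 = 20.222; σ = √20.222 = 4.497 days.
Z = (60 − 51) / 4.497 = 2.001
P(T ≤ 60) = Φ(2.001) ≈ 0.977

0.977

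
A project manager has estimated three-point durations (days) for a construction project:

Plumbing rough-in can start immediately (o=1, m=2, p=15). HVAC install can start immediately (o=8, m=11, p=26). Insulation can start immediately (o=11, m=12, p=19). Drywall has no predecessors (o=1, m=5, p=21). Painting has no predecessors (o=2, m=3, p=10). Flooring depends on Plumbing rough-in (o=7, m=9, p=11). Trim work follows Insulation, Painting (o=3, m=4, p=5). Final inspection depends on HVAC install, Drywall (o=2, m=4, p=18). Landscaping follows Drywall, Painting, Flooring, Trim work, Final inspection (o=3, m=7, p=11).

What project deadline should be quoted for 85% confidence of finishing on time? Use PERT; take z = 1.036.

30.4 days

te_Plumbing rough-in = (1 + 4·2 + 15)/6 = 24/6 = 4; σ²_Plumbing rough-in = ((15−1)/6)² = 5.444
te_HVAC install = (8 + 4·11 + 26)/6 = 78/6 = 13; σ²_HVAC install = ((26−8)/6)² = 9.000
te_Insulation = (11 + 4·12 + 19)/6 = 78/6 = 13; σ²_Insulation = ((19−11)/6)² = 1.778
te_Drywall = (1 + 4·5 + 21)/6 = 42/6 = 7; σ²_Drywall = ((21−1)/6)² = 11.111
te_Painting = (2 + 4·3 + 10)/6 = 24/6 = 4; σ²_Painting = ((10−2)/6)² = 1.778
te_Flooring = (7 + 4·9 + 11)/6 = 54/6 = 9; σ²_Flooring = ((11−7)/6)² = 0.444
te_Trim work = (3 + 4·4 + 5)/6 = 24/6 = 4; σ²_Trim work = ((5−3)/6)² = 0.111
te_Final inspection = (2 + 4·4 + 18)/6 = 36/6 = 6; σ²_Final inspection = ((18−2)/6)² = 7.111
te_Landscaping = (3 + 4·7 + 11)/6 = 42/6 = 7; σ²_Landscaping = ((11−3)/6)² = 1.778

Forward pass:
ES_Plumbing rough-in = 0; EF_Plumbing rough-in = 4
ES_HVAC install = 0; EF_HVAC install = 13
ES_Insulation = 0; EF_Insulation = 13
ES_Drywall = 0; EF_Drywall = 7
ES_Painting = 0; EF_Painting = 4
ES_Flooring = 4; EF_Flooring = 4+9 = 13
ES_Trim work = max(EF_Insulation=13, EF_Painting=4) = 13; EF_Trim work = 13+4 = 17
ES_Final inspection = max(EF_HVAC install=13, EF_Drywall=7) = 13; EF_Final inspection = 13+6 = 19
ES_Landscaping = max(EF_Drywall=7, EF_Painting=4, EF_Flooring=13, EF_Trim work=17, EF_Final inspection=19) = 19; EF_Landscaping = 19+7 = 26
Expected project duration μ = 26 days. Critical path: HVAC install → Final inspection → Landscaping.

Variance along critical path = 9.000 + 7.111 + 1.778 = 17.889; σ = 4.230 days.
D = μ + z·σ = 26 + 1.036·4.230 = 30.4 days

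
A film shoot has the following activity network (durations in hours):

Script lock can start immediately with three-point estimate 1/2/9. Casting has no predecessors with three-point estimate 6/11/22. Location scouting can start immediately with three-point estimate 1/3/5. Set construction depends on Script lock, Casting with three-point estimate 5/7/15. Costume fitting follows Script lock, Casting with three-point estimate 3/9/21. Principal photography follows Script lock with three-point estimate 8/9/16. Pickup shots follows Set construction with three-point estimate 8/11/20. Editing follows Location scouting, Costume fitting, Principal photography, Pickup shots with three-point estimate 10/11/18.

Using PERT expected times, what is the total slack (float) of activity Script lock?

te_Script lock = (1 + 4·2 + 9)/6 = 18/6 = 3
te_Casting = (6 + 4·11 + 22)/6 = 72/6 = 12
te_Location scouting = (1 + 4·3 + 5)/6 = 18/6 = 3
te_Set construction = (5 + 4·7 + 15)/6 = 48/6 = 8
te_Costume fitting = (3 + 4·9 + 21)/6 = 60/6 = 10
te_Principal photography = (8 + 4·9 + 16)/6 = 60/6 = 10
te_Pickup shots = (8 + 4·11 + 20)/6 = 72/6 = 12
te_Editing = (10 + 4·11 + 18)/6 = 72/6 = 12

Forward pass:
ES_Script lock = 0; EF_Script lock = 3
ES_Casting = 0; EF_Casting = 12
ES_Location scouting = 0; EF_Location scouting = 3
ES_Set construction = max(EF_Script lock=3, EF_Casting=12) = 12; EF_Set construction = 12+8 = 20
ES_Costume fitting = max(EF_Script lock=3, EF_Casting=12) = 12; EF_Costume fitting = 12+10 = 22
ES_Principal photography = 3; EF_Principal photography = 3+10 = 13
ES_Pickup shots = 20; EF_Pickup shots = 20+12 = 32
ES_Editing = max(EF_Location scouting=3, EF_Costume fitting=22, EF_Principal photography=13, EF_Pickup shots=32) = 32; EF_Editing = 32+12 = 44
Expected project duration μ = 44 hours. Critical path: Casting → Set construction → Pickup shots → Editing.

Backward pass:
LF_Editing = 44; LS_Editing = 44−12 = 32
LF_Pickup shots = LS_Editing = 32; LS_Pickup shots = 32−12 = 20
LF_Principal photography = LS_Editing = 32; LS_Principal photography = 32−10 = 22
LF_Costume fitting = LS_Editing = 32; LS_Costume fitting = 32−10 = 22
LF_Set construction = LS_Pickup shots = 20; LS_Set construction = 20−8 = 12
LF_Location scouting = LS_Editing = 32; LS_Location scouting = 32−3 = 29
LF_Casting = min(LS_Set construction=12, LS_Costume fitting=22) = 12; LS_Casting = 12−12 = 0
LF_Script lock = min(LS_Set construction=12, LS_Costume fitting=22, LS_Principal photography=22) = 12; LS_Script lock = 12−3 = 9
Slack_Script lock = LS_Script lock − ES_Script lock = 9 − 0 = 9

9 hours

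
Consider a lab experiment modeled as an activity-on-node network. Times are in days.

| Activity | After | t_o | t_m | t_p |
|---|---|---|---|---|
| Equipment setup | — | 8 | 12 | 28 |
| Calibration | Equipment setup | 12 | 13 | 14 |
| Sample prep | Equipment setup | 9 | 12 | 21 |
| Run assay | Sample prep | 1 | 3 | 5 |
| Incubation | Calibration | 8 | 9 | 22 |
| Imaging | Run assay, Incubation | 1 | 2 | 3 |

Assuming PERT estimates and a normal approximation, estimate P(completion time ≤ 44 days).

te_Equipment setup = (8 + 4·12 + 28)/6 = 84/6 = 14; σ²_Equipment setup = ((28−8)/6)² = 11.111
te_Calibration = (12 + 4·13 + 14)/6 = 78/6 = 13; σ²_Calibration = ((14−12)/6)² = 0.111
te_Sample prep = (9 + 4·12 + 21)/6 = 78/6 = 13; σ²_Sample prep = ((21−9)/6)² = 4.000
te_Run assay = (1 + 4·3 + 5)/6 = 18/6 = 3; σ²_Run assay = ((5−1)/6)² = 0.444
te_Incubation = (8 + 4·9 + 22)/6 = 66/6 = 11; σ²_Incubation = ((22−8)/6)² = 5.444
te_Imaging = (1 + 4·2 + 3)/6 = 12/6 = 2; σ²_Imaging = ((3−1)/6)² = 0.111

Forward pass:
ES_Equipment setup = 0; EF_Equipment setup = 14
ES_Calibration = 14; EF_Calibration = 14+13 = 27
ES_Sample prep = 14; EF_Sample prep = 14+13 = 27
ES_Run assay = 27; EF_Run assay = 27+3 = 30
ES_Incubation = 27; EF_Incubation = 27+11 = 38
ES_Imaging = max(EF_Run assay=30, EF_Incubation=38) = 38; EF_Imaging = 38+2 = 40
Expected project duration μ = 40 days. Critical path: Equipment setup → Calibration → Incubation → Imaging.

Variance along critical path = 11.111 + 0.111 + 5.444 + 0.111 = 16.778; σ = √16.778 = 4.096 days.
Z = (44 − 40) / 4.096 = 0.977
P(T ≤ 44) = Φ(0.977) ≈ 0.836

0.836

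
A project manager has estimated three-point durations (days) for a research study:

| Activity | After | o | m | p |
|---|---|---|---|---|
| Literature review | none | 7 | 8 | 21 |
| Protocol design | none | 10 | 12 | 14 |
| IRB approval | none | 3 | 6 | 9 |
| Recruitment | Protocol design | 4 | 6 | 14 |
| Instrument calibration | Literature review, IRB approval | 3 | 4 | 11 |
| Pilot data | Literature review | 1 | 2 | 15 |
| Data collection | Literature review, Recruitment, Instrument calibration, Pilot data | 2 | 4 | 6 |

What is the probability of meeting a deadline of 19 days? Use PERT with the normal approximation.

0.018

te_Literature review = (7 + 4·8 + 21)/6 = 60/6 = 10; σ²_Literature review = ((21−7)/6)² = 5.444
te_Protocol design = (10 + 4·12 + 14)/6 = 72/6 = 12; σ²_Protocol design = ((14−10)/6)² = 0.444
te_IRB approval = (3 + 4·6 + 9)/6 = 36/6 = 6; σ²_IRB approval = ((9−3)/6)² = 1.000
te_Recruitment = (4 + 4·6 + 14)/6 = 42/6 = 7; σ²_Recruitment = ((14−4)/6)² = 2.778
te_Instrument calibration = (3 + 4·4 + 11)/6 = 30/6 = 5; σ²_Instrument calibration = ((11−3)/6)² = 1.778
te_Pilot data = (1 + 4·2 + 15)/6 = 24/6 = 4; σ²_Pilot data = ((15−1)/6)² = 5.444
te_Data collection = (2 + 4·4 + 6)/6 = 24/6 = 4; σ²_Data collection = ((6−2)/6)² = 0.444

Forward pass:
ES_Literature review = 0; EF_Literature review = 10
ES_Protocol design = 0; EF_Protocol design = 12
ES_IRB approval = 0; EF_IRB approval = 6
ES_Recruitment = 12; EF_Recruitment = 12+7 = 19
ES_Instrument calibration = max(EF_Literature review=10, EF_IRB approval=6) = 10; EF_Instrument calibration = 10+5 = 15
ES_Pilot data = 10; EF_Pilot data = 10+4 = 14
ES_Data collection = max(EF_Literature review=10, EF_Recruitment=19, EF_Instrument calibration=15, EF_Pilot data=14) = 19; EF_Data collection = 19+4 = 23
Expected project duration μ = 23 days. Critical path: Protocol design → Recruitment → Data collection.

Variance along critical path = 0.444 + 2.778 + 0.444 = 3.667; σ = √3.667 = 1.915 days.
Z = (19 − 23) / 1.915 = -2.089
P(T ≤ 19) = Φ(-2.089) ≈ 0.018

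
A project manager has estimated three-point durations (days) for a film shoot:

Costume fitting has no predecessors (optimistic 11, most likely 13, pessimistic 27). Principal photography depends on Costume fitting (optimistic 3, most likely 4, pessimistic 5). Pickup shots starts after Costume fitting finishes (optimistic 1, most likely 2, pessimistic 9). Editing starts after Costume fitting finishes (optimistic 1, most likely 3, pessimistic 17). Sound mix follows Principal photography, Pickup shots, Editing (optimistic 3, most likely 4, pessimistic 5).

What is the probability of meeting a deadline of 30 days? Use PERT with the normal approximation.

te_Costume fitting = (11 + 4·13 + 27)/6 = 90/6 = 15; σ²_Costume fitting = ((27−11)/6)² = 7.111
te_Principal photography = (3 + 4·4 + 5)/6 = 24/6 = 4; σ²_Principal photography = ((5−3)/6)² = 0.111
te_Pickup shots = (1 + 4·2 + 9)/6 = 18/6 = 3; σ²_Pickup shots = ((9−1)/6)² = 1.778
te_Editing = (1 + 4·3 + 17)/6 = 30/6 = 5; σ²_Editing = ((17−1)/6)² = 7.111
te_Sound mix = (3 + 4·4 + 5)/6 = 24/6 = 4; σ²_Sound mix = ((5−3)/6)² = 0.111

Forward pass:
ES_Costume fitting = 0; EF_Costume fitting = 15
ES_Principal photography = 15; EF_Principal photography = 15+4 = 19
ES_Pickup shots = 15; EF_Pickup shots = 15+3 = 18
ES_Editing = 15; EF_Editing = 15+5 = 20
ES_Sound mix = max(EF_Principal photography=19, EF_Pickup shots=18, EF_Editing=20) = 20; EF_Sound mix = 20+4 = 24
Expected project duration μ = 24 days. Critical path: Costume fitting → Editing → Sound mix.

Variance along critical path = 7.111 + 7.111 + 0.111 = 14.333; σ = √14.333 = 3.786 days.
Z = (30 − 24) / 3.786 = 1.585
P(T ≤ 30) = Φ(1.585) ≈ 0.943

0.943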